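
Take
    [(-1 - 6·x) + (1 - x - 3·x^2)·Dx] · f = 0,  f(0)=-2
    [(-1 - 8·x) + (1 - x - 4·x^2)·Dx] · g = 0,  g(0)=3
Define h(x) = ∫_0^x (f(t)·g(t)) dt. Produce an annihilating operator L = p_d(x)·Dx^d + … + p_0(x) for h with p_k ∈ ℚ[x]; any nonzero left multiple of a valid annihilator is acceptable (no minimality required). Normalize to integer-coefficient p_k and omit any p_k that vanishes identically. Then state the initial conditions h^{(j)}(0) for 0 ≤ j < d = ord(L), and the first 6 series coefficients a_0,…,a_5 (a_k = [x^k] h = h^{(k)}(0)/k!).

L = (-2 - 12·x + 21·x^2 + 48·x^3)·Dx + (1 - 2·x - 6·x^2 + 7·x^3 + 12·x^4)·Dx^2  (order 2).
h: a_k = 0, -6, -6, -20, -75/2, -504/5, …
ICs: h(0) = 0, h′(0) = -6.

f: a_k = -2, -2, -8, -14, -38, -80, …
g: a_k = 3, 3, 15, 27, 87, 195, …
Sym-product of L_f,L_g gives L₀ (≤ ord 1).
h=∫h₀ ⇒ L = L₀·Dx.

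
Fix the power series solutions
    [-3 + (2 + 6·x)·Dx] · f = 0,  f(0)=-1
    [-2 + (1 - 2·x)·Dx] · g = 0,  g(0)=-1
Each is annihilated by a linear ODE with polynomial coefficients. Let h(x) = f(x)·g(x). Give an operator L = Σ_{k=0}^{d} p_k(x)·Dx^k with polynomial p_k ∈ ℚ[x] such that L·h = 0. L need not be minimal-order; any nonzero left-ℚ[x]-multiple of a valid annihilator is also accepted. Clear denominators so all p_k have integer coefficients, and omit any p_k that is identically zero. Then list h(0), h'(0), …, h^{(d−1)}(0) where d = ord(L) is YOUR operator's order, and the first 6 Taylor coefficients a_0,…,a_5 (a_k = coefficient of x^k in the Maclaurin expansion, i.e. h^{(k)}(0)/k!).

L = (7 + 6·x) + (-2 - 2·x + 12·x^2)·Dx  (order 1).
h: a_k = 1, 7/2, 47/8, 215/16, 3035/128, 13841/256, …
ICs: h(0) = 1.

f: a_k = -1, -3/2, 9/8, -27/16, 405/128, -1701/256, …
g: a_k = -1, -2, -4, -8, -16, -32, …
Sym-product of L_f,L_g gives L₀ (≤ ord 1).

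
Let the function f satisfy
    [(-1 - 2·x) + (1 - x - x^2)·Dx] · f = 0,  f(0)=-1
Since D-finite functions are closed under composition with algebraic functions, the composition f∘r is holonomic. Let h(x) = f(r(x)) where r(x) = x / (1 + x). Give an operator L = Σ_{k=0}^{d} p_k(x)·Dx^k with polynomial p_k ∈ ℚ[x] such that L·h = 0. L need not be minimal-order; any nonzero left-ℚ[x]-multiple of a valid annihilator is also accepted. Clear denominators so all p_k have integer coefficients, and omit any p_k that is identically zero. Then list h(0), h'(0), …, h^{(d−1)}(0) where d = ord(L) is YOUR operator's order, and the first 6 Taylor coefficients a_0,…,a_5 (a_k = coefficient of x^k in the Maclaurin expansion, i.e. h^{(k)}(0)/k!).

L = (1 + 3·x) + (-1 - 2·x + x^3)·Dx  (order 1).
h: a_k = -1, -1, -1, 0, -1, 1, …
ICs: h(0) = -1.

f: a_k = -1, -1, -2, -3, -5, -8, …
f∘r: x↦r, Dx↦Dx/r' in L_f ⇒ L₀.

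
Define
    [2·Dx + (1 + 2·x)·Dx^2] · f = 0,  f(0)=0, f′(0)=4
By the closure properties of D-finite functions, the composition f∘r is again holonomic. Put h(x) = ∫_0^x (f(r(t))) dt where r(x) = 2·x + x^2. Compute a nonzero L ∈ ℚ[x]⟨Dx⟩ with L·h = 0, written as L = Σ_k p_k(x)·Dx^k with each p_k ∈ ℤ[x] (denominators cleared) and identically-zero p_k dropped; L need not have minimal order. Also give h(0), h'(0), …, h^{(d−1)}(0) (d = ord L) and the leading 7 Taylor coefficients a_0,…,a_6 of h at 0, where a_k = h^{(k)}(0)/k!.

f: a_k = 0, 4, -4, 16/3, -8, 64/5, -64/3, …
h₀=f(r): pull back L_f along r ⇒ L₀.
h=∫₀ˣh₀: take L = L₀·Dx.
L = (3 + 4·x + 2·x^2)·Dx^2 + (1 + 5·x + 6·x^2 + 2·x^3)·Dx^3  (order 3).
h: a_k = 0, 0, 4, -4, 20/3, -68/5, 464/15, …
ICs: h(0) = 0, h′(0) = 0, h′′(0) = 8.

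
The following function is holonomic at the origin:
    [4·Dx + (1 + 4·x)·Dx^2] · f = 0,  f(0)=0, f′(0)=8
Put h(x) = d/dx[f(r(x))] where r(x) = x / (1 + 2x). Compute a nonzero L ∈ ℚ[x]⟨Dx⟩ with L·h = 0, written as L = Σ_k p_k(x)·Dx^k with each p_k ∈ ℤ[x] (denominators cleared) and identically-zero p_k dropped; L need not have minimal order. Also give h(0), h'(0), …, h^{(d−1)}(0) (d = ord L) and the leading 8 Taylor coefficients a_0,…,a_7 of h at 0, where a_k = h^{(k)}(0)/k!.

f: a_k = 0, 8, -16, 128/3, -128, 2048/5, -4096/3, 32768/7, …
f∘r: x↦r, Dx↦Dx/r' in L_f ⇒ L₀.
h=h₀': d/dx-closure on L₀ ⇒ L.
L = (8 + 24·x) + (1 + 8·x + 12·x^2)·Dx  (order 1).
h: a_k = 8, -64, 416, -2560, 15488, -93184, 559616, -3358720, …
ICs: h(0) = 8.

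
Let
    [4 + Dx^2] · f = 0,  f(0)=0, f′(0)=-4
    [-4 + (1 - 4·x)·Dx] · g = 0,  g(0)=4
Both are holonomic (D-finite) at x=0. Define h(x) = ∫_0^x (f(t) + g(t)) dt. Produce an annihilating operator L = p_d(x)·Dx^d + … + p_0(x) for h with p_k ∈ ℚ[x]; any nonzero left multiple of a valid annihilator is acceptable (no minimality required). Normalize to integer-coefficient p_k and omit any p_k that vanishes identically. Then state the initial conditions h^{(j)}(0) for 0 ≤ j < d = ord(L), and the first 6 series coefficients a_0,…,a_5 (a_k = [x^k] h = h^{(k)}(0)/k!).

L = (-400 + 128·x - 256·x^2)·Dx + (36 - 176·x + 192·x^2 - 256·x^3)·Dx^2 + (-100 + 32·x - 64·x^2)·Dx^3 + (9 - 44·x + 48·x^2 - 64·x^3)·Dx^4  (order 4).
h: a_k = 0, 4, 6, 64/3, 194/3, 1024/5, …
ICs: h(0) = 0, h′(0) = 4, h′′(0) = 12, h′′′(0) = 128.

f: a_k = 0, -4, 0, 8/3, 0, -8/15, …
g: a_k = 4, 16, 64, 256, 1024, 4096, …
f+g: L₀ = lclm(L_f,L_g), ord ≤ 2+1.
h=∫h₀ ⇒ L = L₀·Dx.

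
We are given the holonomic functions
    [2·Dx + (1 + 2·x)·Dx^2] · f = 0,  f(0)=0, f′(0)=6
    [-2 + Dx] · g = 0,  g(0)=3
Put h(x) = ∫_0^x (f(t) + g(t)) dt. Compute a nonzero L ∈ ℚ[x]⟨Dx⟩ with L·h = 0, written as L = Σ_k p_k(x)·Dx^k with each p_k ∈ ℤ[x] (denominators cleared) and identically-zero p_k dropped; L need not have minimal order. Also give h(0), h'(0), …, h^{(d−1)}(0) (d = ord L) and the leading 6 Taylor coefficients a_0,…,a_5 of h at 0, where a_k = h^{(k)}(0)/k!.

L = (-6 - 4·x)·Dx^2 + (1 - 4·x - 4·x^2)·Dx^3 + (1 + 3·x + 2·x^2)·Dx^4  (order 4).
h: a_k = 0, 3, 6, 0, 3, -2, …
ICs: h(0) = 0, h′(0) = 3, h′′(0) = 12, h′′′(0) = 0.

f: a_k = 0, 6, -6, 8, -12, 96/5, …
g: a_k = 3, 6, 6, 4, 2, 4/5, …
Weyl lclm of L_f,L_g ⇒ L₀ (ord ≤ 3).
Integrate: L := L₀·Dx.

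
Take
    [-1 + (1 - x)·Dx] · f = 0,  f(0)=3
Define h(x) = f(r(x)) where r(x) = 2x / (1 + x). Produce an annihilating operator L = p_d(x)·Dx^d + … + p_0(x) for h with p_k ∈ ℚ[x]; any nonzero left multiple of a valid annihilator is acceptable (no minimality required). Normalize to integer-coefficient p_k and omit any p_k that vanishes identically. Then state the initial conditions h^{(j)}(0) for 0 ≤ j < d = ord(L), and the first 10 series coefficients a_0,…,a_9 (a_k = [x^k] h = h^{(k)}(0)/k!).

L = 2 + (-1 + x^2)·Dx  (order 1).
h: a_k = 3, 6, 6, 6, 6, 6, 6, 6, 6, 6, …
ICs: h(0) = 3.

f: a_k = 3, 3, 3, 3, 3, 3, 3, 3, 3, 3, …
f∘r: x↦r, Dx↦Dx/r' in L_f ⇒ L₀.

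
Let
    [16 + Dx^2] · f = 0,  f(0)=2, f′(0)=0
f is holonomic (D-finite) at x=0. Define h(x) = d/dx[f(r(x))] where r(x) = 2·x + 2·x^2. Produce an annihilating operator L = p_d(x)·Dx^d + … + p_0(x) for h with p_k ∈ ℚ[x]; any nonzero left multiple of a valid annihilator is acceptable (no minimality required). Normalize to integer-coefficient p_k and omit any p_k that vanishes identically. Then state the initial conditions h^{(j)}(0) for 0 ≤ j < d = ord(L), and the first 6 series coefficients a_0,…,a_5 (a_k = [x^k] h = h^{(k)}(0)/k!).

L = (76 + 512·x + 1536·x^2 + 2048·x^3 + 1024·x^4) + (-6 - 12·x)·Dx + (1 + 4·x + 4·x^2)·Dx^2  (order 2).
h: a_k = 0, -128, -384, 3328/3, 20480/3, 118784/15, …
ICs: h(0) = 0, h′(0) = -128.

f: a_k = 2, 0, -16, 0, 64/3, 0, …
L₀ from L_f via x↦r, Dx↦r'^{-1}Dx.
h₀' ⇒ L via d/dx closure of L₀.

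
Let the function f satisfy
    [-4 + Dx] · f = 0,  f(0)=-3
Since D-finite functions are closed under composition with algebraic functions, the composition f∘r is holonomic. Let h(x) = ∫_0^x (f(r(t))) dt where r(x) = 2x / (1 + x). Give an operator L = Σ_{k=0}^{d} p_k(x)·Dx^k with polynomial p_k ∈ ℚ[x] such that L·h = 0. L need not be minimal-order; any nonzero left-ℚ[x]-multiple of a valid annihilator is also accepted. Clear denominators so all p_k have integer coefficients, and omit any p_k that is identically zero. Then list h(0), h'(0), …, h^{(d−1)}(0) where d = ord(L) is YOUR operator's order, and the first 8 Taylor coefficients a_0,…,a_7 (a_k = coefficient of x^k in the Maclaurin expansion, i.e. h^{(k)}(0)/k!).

L = -8·Dx + (1 + 2·x + x^2)·Dx^2  (order 2).
h: a_k = 0, -3, -12, -24, -22, -8/5, 44/5, -184/105, …
ICs: h(0) = 0, h′(0) = -3.

f: a_k = -3, -12, -24, -32, -32, -128/5, -256/15, -1024/105, …
L₀ from L_f via x↦r, Dx↦r'^{-1}Dx.
h=∫₀ˣh₀: take L = L₀·Dx.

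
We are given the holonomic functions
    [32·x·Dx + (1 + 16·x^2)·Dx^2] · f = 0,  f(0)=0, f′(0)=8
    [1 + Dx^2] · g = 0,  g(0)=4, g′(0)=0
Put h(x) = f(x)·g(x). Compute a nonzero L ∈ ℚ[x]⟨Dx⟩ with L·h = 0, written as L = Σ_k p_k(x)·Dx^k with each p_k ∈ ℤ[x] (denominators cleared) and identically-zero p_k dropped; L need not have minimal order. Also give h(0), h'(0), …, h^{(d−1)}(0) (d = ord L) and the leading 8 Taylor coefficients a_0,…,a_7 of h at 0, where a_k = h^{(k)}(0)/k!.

L = (1105 + 51776·x^2 + 22016·x^4 + 16384·x^6 + 65536·x^8) + (2112·x + 35840·x^3 + 49152·x^5 + 262144·x^7)·Dx + (1122 + 52352·x^2 + 27648·x^4 + 32768·x^6 + 131072·x^8)·Dx^2 + (2112·x + 35840·x^3 + 49152·x^5 + 262144·x^7)·Dx^3 + (17 + 576·x^2 + 5632·x^4 + 16384·x^6 + 65536·x^8)·Dx^4  (order 4).
h: a_k = 0, 32, 0, -560/3, 0, 25876/15, 0, -6158542/315, …
ICs: h(0) = 0, h′(0) = 32, h′′(0) = 0, h′′′(0) = -1120.

f: a_k = 0, 8, 0, -128/3, 0, 2048/5, 0, -32768/7, …
g: a_k = 4, 0, -2, 0, 1/6, 0, -1/180, 0, …
h₀=f·g: eliminate ⇒ L₀, order ≤ 2·2.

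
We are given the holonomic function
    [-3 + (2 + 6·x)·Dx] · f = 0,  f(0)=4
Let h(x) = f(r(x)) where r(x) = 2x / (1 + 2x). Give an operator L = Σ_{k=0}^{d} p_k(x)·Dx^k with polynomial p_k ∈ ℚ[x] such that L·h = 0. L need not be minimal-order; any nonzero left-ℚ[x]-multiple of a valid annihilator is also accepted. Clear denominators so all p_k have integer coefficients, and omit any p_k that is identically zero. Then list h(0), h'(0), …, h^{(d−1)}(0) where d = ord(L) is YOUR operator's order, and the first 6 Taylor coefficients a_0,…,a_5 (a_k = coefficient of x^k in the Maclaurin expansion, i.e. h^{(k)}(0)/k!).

f: a_k = 4, 6, -9/2, 27/4, -405/32, 1701/64, …
f∘r: x↦r, Dx↦Dx/r' in L_f ⇒ L₀.
L = -3 + (1 + 10·x + 16·x^2)·Dx  (order 1).
h: a_k = 4, 12, -42, 174, -1677/2, 9069/2, …
ICs: h(0) = 4.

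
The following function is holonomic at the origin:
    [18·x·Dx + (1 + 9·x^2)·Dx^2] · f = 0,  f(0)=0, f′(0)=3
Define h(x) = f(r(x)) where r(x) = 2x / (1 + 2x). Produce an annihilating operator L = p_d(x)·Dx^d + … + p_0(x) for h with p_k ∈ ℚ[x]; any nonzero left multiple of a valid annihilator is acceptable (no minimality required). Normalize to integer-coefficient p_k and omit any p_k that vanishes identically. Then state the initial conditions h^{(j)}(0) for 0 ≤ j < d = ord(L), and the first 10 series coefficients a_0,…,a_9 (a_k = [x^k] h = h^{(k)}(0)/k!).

L = (4 + 80·x)·Dx + (1 + 4·x + 40·x^2)·Dx^2  (order 2).
h: a_k = 0, 6, -12, -48, 384, -384/5, -9984, 254976/7, 172032, -1744896, …
ICs: h(0) = 0, h′(0) = 6.

f: a_k = 0, 3, 0, -9, 0, 243/5, 0, -2187/7, 0, 2187, …
Change of var in L_f (x↦r) gives L₀.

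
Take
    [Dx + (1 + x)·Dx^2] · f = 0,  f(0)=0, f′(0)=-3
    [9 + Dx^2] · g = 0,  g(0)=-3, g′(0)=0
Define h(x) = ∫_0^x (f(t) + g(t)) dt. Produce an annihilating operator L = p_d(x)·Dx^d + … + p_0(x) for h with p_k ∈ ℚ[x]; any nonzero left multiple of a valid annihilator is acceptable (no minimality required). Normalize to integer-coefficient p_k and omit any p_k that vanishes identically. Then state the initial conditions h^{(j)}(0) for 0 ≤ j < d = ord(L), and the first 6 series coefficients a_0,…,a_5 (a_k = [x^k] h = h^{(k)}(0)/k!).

L = (135 + 162·x + 81·x^2)·Dx^2 + (99 + 261·x + 243·x^2 + 81·x^3)·Dx^3 + (15 + 18·x + 9·x^2)·Dx^4 + (11 + 29·x + 27·x^2 + 9·x^3)·Dx^5  (order 5).
h: a_k = 0, -3, -3/2, 5, -1/4, -15/8, …
ICs: h(0) = 0, h′(0) = -3, h′′(0) = -3, h′′′(0) = 30, h′′′′(0) = -6.

f: a_k = 0, -3, 3/2, -1, 3/4, -3/5, …
g: a_k = -3, 0, 27/2, 0, -81/8, 0, …
L₀ := lclm(L_f,L_g); ord L₀ ≤ 2+2.
h=∫h₀ ⇒ L = L₀·Dx.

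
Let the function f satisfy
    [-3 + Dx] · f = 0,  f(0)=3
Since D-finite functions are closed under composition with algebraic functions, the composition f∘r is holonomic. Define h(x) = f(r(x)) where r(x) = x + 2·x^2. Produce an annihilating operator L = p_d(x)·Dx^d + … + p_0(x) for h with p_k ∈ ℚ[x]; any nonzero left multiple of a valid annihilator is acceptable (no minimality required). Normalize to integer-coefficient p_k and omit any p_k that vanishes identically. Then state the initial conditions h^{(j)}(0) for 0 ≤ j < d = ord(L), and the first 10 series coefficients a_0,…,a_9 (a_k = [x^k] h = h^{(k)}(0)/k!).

L = (-3 - 12·x) + Dx  (order 1).
h: a_k = 3, 9, 63/2, 135/2, 1161/8, 9963/40, 33183/80, 338661/560, 760671/896, 697167/640, …
ICs: h(0) = 3.

f: a_k = 3, 9, 27/2, 27/2, 81/8, 243/40, 243/80, 729/560, 2187/4480, 729/4480, …
L₀ from L_f via x↦r, Dx↦r'^{-1}Dx.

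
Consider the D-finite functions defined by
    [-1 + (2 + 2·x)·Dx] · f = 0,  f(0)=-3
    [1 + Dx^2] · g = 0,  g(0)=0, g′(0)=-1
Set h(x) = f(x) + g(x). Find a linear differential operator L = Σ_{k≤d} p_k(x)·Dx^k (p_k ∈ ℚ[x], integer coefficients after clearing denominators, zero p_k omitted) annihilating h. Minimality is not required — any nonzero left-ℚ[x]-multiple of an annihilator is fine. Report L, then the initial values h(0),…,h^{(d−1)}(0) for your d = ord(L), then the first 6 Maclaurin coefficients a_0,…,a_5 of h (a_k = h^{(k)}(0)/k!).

f: a_k = -3, -3/2, 3/8, -3/16, 15/128, -21/256, …
g: a_k = 0, -1, 0, 1/6, 0, -1/120, …
L₀ := lclm(L_f,L_g); ord L₀ ≤ 1+2.
L = (-7 - 8·x - 4·x^2) + (6 + 22·x + 24·x^2 + 8·x^3)·Dx + (-7 - 8·x - 4·x^2)·Dx^2 + (6 + 22·x + 24·x^2 + 8·x^3)·Dx^3  (order 3).
h: a_k = -3, -5/2, 3/8, -1/48, 15/128, -347/3840, …
ICs: h(0) = -3, h′(0) = -5/2, h′′(0) = 3/4.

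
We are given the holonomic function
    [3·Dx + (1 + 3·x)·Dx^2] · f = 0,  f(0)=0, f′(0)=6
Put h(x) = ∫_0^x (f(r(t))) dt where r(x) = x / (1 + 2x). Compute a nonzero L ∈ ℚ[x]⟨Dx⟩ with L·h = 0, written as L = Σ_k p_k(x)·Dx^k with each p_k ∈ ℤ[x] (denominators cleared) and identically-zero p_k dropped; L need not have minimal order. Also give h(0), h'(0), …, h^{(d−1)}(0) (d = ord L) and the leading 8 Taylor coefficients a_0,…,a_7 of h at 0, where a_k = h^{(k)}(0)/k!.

f: a_k = 0, 6, -9, 18, -81/2, 486/5, -243, 4374/7, …
Change of var in L_f (x↦r) gives L₀.
h=∫₀ˣh₀: take L = L₀·Dx.
L = (7 + 20·x)·Dx^2 + (1 + 7·x + 10·x^2)·Dx^3  (order 3).
h: a_k = 0, 0, 3, -7, 39/2, -609/10, 1031/5, -741, …
ICs: h(0) = 0, h′(0) = 0, h′′(0) = 6.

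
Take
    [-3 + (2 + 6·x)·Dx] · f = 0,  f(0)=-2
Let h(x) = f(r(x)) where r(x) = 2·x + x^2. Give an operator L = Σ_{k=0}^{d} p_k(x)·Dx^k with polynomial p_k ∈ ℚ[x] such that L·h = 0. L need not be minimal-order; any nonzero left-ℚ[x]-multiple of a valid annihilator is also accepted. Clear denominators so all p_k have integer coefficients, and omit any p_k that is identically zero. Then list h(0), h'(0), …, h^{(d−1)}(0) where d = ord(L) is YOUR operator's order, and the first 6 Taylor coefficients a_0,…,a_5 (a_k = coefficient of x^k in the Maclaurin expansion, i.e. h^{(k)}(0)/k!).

L = (-3 - 3·x) + (1 + 6·x + 3·x^2)·Dx  (order 1).
h: a_k = -2, -6, 6, -18, 63, -243, …
ICs: h(0) = -2.

f: a_k = -2, -3, 9/4, -27/8, 405/64, -1701/128, …
Change of var in L_f (x↦r) gives L₀.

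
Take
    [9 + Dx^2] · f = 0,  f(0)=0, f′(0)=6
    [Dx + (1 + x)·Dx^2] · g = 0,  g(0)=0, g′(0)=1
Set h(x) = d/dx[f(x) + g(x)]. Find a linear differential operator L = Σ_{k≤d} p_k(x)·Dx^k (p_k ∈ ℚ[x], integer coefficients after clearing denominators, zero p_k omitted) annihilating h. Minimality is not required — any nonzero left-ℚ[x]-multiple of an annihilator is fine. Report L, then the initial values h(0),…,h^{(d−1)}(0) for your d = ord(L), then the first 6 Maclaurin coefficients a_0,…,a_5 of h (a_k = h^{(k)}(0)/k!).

f: a_k = 0, 6, 0, -9, 0, 81/20, …
g: a_k = 0, 1, -1/2, 1/3, -1/4, 1/5, …
f+g: L₀ = lclm(L_f,L_g), ord ≤ 2+2.
h₀' ⇒ L via d/dx closure of L₀.
L = (135 + 162·x + 81·x^2) + (99 + 261·x + 243·x^2 + 81·x^3)·Dx + (15 + 18·x + 9·x^2)·Dx^2 + (11 + 29·x + 27·x^2 + 9·x^3)·Dx^3  (order 3).
h: a_k = 7, -1, -26, -1, 85/4, -1, …
ICs: h(0) = 7, h′(0) = -1, h′′(0) = -52.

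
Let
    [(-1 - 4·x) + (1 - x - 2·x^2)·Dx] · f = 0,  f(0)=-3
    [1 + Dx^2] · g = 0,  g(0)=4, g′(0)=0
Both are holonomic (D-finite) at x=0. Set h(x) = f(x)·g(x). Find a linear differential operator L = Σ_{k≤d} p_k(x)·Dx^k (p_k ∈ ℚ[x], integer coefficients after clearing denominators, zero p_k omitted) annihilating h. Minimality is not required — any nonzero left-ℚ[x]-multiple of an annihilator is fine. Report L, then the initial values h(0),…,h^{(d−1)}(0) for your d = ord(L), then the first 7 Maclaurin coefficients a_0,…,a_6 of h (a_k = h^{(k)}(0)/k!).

f: a_k = -3, -3, -9, -15, -33, -63, -129, …
g: a_k = 4, 0, -2, 0, 1/6, 0, -1/180, …
L₀ := L_f ⊗_s L_g (sym. prod.), ord ≤ 2.
L = (3 + x + 2·x^2) + (2 + 8·x)·Dx + (-1 + x + 2·x^2)·Dx^2  (order 2).
h: a_k = -12, -12, -30, -54, -229/2, -445/2, -27089/60, …
ICs: h(0) = -12, h′(0) = -12.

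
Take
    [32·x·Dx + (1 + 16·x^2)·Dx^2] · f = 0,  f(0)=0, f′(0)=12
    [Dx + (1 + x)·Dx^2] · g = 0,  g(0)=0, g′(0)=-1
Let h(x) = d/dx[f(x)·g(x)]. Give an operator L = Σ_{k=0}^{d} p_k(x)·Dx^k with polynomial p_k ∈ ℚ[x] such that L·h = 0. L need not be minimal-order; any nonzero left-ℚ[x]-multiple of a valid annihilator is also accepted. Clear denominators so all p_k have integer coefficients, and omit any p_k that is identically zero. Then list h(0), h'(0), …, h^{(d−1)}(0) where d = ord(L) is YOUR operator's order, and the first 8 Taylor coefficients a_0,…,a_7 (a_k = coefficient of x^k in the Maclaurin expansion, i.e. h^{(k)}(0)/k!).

f: a_k = 0, 12, 0, -64, 0, 3072/5, 0, -49152/7, …
g: a_k = 0, -1, 1/2, -1/3, 1/4, -1/5, 1/6, -1/7, …
Sym-product of L_f,L_g gives L₀ (≤ ord 4).
Derive L from L₀ (diff closure).
L = (4224 + 8384·x + 204800·x^2 + 531456·x^3 + 491520·x^4 + 212992·x^5 + 262144·x^7) + (4098 + 28864·x + 258368·x^2 + 1045504·x^3 + 1798144·x^4 + 1523712·x^5 + 573440·x^6 + 786432·x^7 + 917504·x^8)·Dx + (132 + 8644·x + 37632·x^2 + 196032·x^3 + 614400·x^4 + 955392·x^5 + 786432·x^6 + 540672·x^7 + 786432·x^8 + 524288·x^9)·Dx^2 + (65 + 258·x + 2497·x^2 + 8576·x^3 + 30336·x^4 + 76800·x^5 + 118272·x^6 + 98304·x^7 + 98304·x^8 + 131072·x^9 + 65536·x^10)·Dx^3  (order 3).
h: a_k = 0, -24, 18, 240, -145, -17864/5, 10262/5, 54624, …
ICs: h(0) = 0, h′(0) = -24, h′′(0) = 36.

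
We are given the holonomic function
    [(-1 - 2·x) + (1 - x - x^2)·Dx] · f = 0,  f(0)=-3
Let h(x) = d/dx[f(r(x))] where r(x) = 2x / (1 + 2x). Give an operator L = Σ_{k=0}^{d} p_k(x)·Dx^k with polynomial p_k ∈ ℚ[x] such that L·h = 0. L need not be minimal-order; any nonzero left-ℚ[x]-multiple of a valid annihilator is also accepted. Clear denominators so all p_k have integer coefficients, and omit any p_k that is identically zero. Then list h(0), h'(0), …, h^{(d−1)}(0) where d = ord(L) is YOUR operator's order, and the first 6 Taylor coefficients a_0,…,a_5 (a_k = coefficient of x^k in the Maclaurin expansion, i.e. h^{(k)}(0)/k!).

L = (4 + 24·x + 96·x^2 + 96·x^3) + (-1 - 10·x - 24·x^2 + 8·x^3 + 48·x^4)·Dx  (order 1).
h: a_k = -6, -24, 0, -192, 480, -2304, …
ICs: h(0) = -6.

f: a_k = -3, -3, -6, -9, -15, -24, …
Substitute x→r, Dx→(1/r')Dx; clear ⇒ L₀.
Derive L from L₀ (diff closure).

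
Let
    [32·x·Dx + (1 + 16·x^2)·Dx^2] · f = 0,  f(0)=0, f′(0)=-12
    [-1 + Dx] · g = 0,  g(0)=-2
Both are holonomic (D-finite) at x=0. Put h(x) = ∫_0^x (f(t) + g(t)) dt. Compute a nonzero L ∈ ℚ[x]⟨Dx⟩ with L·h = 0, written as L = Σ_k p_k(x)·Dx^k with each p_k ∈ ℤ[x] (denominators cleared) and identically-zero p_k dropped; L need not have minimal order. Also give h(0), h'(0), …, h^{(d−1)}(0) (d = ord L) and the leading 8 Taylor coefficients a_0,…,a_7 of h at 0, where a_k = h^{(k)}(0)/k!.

L = (32 - 32·x - 1536·x^2 - 512·x^3)·Dx^2 + (-33 + 1504·x^2 - 256·x^4)·Dx^3 + (1 + 32·x + 32·x^2 + 512·x^3 + 256·x^4)·Dx^4  (order 4).
h: a_k = 0, -2, -7, -1/3, 191/12, -1/60, -7373/72, -1/2520, …
ICs: h(0) = 0, h′(0) = -2, h′′(0) = -14, h′′′(0) = -2.

f: a_k = 0, -12, 0, 64, 0, -3072/5, 0, 49152/7, …
g: a_k = -2, -2, -1, -1/3, -1/12, -1/60, -1/360, -1/2520, …
Sum ⇒ L₀ = lclm(L_f,L_g) in ℚ(x)⟨Dx⟩.
h=∫h₀ ⇒ L = L₀·Dx.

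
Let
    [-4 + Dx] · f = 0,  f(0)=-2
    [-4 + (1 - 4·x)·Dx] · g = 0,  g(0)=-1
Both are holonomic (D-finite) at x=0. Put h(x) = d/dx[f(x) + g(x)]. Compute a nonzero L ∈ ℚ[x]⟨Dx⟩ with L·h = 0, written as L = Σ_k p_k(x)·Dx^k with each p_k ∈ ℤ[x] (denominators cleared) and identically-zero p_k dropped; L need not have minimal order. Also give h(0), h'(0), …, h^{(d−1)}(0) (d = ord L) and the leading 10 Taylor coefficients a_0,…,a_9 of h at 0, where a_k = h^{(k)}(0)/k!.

L = (64 + 128·x) + (-20 - 32·x + 64·x^2)·Dx + (1 - 16·x^2)·Dx^2  (order 2).
h: a_k = -12, -64, -256, -3328/3, -15616/3, -369664/15, -5163008/45, -165158912/315, -743182336/315, -29727145984/2835, …
ICs: h(0) = -12, h′(0) = -64.

f: a_k = -2, -8, -16, -64/3, -64/3, -256/15, -512/45, -2048/315, -1024/315, -4096/2835, …
g: a_k = -1, -4, -16, -64, -256, -1024, -4096, -16384, -65536, -262144, …
h₀=f+g: left-lcm gives L₀, ord ≤ 2.
Differentiate: ansatz ord ≤ ord L₀ ⇒ L.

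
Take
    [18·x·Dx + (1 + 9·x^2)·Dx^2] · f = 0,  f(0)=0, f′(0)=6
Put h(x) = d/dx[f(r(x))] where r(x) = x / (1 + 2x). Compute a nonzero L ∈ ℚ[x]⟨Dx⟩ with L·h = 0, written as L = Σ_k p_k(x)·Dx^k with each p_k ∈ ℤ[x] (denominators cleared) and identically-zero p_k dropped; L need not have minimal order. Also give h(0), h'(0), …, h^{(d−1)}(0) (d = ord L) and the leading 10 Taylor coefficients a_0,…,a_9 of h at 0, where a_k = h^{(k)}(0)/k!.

L = (4 + 26·x) + (1 + 4·x + 13·x^2)·Dx  (order 1).
h: a_k = 6, -24, 18, 240, -1194, 1656, 8898, -57120, 112806, 291336, …
ICs: h(0) = 6.

f: a_k = 0, 6, 0, -18, 0, 486/5, 0, -4374/7, 0, 4374, …
Substitute x→r, Dx→(1/r')Dx; clear ⇒ L₀.
Differentiate: ansatz ord ≤ ord L₀ ⇒ L.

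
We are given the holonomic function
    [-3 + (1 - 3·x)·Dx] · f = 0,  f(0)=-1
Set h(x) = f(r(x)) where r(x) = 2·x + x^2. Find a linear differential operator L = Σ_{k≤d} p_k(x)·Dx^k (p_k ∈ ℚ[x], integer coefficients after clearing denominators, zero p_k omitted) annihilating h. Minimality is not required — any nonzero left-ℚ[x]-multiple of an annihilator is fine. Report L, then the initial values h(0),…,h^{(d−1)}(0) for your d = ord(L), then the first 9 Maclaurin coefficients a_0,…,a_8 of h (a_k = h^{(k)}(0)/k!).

f: a_k = -1, -3, -9, -27, -81, -243, -729, -2187, -6561, …
L₀ from L_f via x↦r, Dx↦r'^{-1}Dx.
L = (6 + 6·x) + (-1 + 6·x + 3·x^2)·Dx  (order 1).
h: a_k = -1, -6, -39, -252, -1629, -10530, -68067, -439992, -2844153, …
ICs: h(0) = -1.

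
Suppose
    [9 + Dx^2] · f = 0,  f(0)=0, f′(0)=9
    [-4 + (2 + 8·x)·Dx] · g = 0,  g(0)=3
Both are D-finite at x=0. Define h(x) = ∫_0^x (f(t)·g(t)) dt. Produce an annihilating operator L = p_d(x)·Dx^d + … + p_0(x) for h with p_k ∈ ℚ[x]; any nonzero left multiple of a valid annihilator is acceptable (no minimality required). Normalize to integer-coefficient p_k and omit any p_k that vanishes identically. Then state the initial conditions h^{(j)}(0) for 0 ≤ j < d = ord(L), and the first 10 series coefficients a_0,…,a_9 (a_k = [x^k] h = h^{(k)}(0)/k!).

L = (21 + 72·x + 144·x^2)·Dx + (-4 - 16·x)·Dx^2 + (1 + 8·x + 16·x^2)·Dx^3  (order 3).
h: a_k = 0, 0, 27/2, 18, -189/8, 27/5, -2277/80, 12609/140, -1065879/4480, 37701/56, …
ICs: h(0) = 0, h′(0) = 0, h′′(0) = 27.

f: a_k = 0, 9, 0, -27/2, 0, 243/40, 0, -729/560, 0, 729/4480, …
g: a_k = 3, 6, -6, 12, -30, 84, -252, 792, -2574, 8580, …
f·g: L₀ = L_f ⊗_s L_g, ord ≤ 2·1.
Integrate: L := L₀·Dx.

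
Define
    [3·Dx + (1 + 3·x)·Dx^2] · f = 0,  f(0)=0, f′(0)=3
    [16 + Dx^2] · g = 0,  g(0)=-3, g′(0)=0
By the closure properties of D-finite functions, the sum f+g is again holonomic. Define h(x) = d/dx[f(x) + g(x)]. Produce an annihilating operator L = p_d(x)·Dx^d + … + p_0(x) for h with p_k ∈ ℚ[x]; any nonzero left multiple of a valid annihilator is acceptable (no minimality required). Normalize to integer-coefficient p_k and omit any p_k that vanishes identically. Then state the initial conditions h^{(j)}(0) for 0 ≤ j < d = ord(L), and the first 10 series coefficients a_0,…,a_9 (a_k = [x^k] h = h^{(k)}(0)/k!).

f: a_k = 0, 3, -9/2, 9, -81/4, 243/5, -243/2, 2187/7, -6561/8, 2187, …
g: a_k = -3, 0, 24, 0, -32, 0, 256/15, 0, -512/105, 0, …
Sum ⇒ L₀ = lclm(L_f,L_g) in ℚ(x)⟨Dx⟩.
Derive L from L₀ (diff closure).
L = (1680 + 2304·x + 3456·x^2) + (272 + 1584·x + 3456·x^2 + 3456·x^3)·Dx + (105 + 144·x + 216·x^2)·Dx^2 + (17 + 99·x + 216·x^2 + 216·x^3)·Dx^3  (order 3).
h: a_k = 3, 39, 27, -209, 243, -3133/5, 2187, -693001/105, 19683, -55793113/945, …
ICs: h(0) = 3, h′(0) = 39, h′′(0) = 54.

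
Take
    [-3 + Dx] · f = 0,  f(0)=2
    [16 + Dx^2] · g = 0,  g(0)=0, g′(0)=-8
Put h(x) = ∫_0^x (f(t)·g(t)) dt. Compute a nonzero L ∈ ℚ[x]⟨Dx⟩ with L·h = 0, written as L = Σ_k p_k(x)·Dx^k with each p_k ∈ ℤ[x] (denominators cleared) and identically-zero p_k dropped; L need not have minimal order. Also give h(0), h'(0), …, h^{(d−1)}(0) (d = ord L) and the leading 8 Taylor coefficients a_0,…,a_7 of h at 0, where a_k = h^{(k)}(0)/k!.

f: a_k = 2, 6, 9, 9, 27/4, 81/20, 81/40, 243/280, …
g: a_k = 0, -8, 0, 64/3, 0, -256/15, 0, 2048/315, …
Product ⇒ symmetric product L₀, ord ≤ 2.
∫: right-multiply L₀ by Dx.
L = 25·Dx - 6·Dx^2 + Dx^3  (order 3).
h: a_k = 0, 0, -8, -16, -22/3, 56/5, 779/45, 286/35, …
ICs: h(0) = 0, h′(0) = 0, h′′(0) = -16.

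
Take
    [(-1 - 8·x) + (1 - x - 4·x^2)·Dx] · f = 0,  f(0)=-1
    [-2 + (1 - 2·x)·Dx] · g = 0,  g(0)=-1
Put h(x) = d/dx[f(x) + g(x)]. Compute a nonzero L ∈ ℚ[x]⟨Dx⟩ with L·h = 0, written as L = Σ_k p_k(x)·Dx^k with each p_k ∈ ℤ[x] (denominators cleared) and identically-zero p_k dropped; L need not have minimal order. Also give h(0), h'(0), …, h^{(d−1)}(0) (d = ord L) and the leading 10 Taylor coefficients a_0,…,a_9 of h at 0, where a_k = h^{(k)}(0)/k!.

f: a_k = -1, -1, -5, -9, -29, -65, -181, -441, -1165, -2929, …
g: a_k = -1, -2, -4, -8, -16, -32, -64, -128, -256, -512, …
Weyl lclm of L_f,L_g ⇒ L₀ (ord ≤ 2).
h₀' ⇒ L via d/dx closure of L₀.
L = (12 - 576·x + 1152·x^2 - 3072·x^3 + 1536·x^4) + (15 + 60·x - 288·x^2 + 1152·x^3 - 2880·x^4 + 1536·x^5)·Dx + (-3 + 21·x - 78·x^2 + 128·x^3 + 96·x^4 - 448·x^5 + 256·x^6)·Dx^2  (order 2).
h: a_k = -3, -18, -51, -180, -485, -1470, -3983, -11368, -30969, -86130, …
ICs: h(0) = -3, h′(0) = -18.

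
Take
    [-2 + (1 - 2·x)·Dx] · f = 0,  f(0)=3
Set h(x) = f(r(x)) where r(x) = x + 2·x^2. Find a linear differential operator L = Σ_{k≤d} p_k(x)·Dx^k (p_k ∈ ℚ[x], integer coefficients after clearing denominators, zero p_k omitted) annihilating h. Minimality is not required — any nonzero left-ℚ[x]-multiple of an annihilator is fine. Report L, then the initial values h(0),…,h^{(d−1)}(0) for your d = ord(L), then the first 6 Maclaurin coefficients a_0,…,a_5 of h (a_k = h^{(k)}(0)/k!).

L = (2 + 8·x) + (-1 + 2·x + 4·x^2)·Dx  (order 1).
h: a_k = 3, 6, 24, 72, 240, 768, …
ICs: h(0) = 3.

f: a_k = 3, 6, 12, 24, 48, 96, …
Change of var in L_f (x↦r) gives L₀.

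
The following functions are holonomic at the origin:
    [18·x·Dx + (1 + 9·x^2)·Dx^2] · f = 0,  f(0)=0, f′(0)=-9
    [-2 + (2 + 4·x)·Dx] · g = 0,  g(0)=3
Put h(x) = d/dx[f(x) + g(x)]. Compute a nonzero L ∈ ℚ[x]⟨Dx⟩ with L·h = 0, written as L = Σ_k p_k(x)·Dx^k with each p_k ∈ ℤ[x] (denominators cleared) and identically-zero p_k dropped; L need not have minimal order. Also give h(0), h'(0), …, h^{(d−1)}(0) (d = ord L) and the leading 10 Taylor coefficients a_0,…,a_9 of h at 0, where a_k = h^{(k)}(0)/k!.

f: a_k = 0, -9, 0, 27, 0, -729/5, 0, 6561/7, 0, -6561, …
g: a_k = 3, 3, -3/2, 3/2, -15/8, 21/8, -63/16, 99/16, -1287/128, 2145/128, …
h₀=f+g: left-lcm gives L₀, ord ≤ 3.
Differentiate: ansatz ord ≤ ord L₀ ⇒ L.
L = (-36 - 180·x + 972·x^2 + 972·x^3) + (-42 - 144·x + 720·x^2 + 3888·x^3 + 3402·x^4)·Dx + (-2 + 32·x + 108·x^2 + 396·x^3 + 1134·x^4 + 972·x^5)·Dx^2  (order 2).
h: a_k = -6, -3, 171/2, -15/2, -5727/8, -189/8, 105669/16, -1287/16, -7538967/128, -36465/128, …
ICs: h(0) = -6, h′(0) = -3.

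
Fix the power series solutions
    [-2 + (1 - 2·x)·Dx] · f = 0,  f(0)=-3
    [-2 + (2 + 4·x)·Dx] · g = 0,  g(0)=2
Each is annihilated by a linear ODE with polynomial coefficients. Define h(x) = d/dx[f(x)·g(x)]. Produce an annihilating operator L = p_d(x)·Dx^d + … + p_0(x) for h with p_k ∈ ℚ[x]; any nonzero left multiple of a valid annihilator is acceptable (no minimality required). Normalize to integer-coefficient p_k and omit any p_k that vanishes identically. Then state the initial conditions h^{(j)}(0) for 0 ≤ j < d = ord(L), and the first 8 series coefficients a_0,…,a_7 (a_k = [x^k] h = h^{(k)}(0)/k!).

L = (11 + 36·x + 12·x^2) + (-3 - 2·x + 12·x^2 + 8·x^3)·Dx  (order 1).
h: a_k = -18, -66, -207, -537, -5475/4, -12951/4, -61131/8, -138441/8, …
ICs: h(0) = -18.

f: a_k = -3, -6, -12, -24, -48, -96, -192, -384, …
g: a_k = 2, 2, -1, 1, -5/4, 7/4, -21/8, 33/8, …
Product ⇒ symmetric product L₀, ord ≤ 1.
Derive L from L₀ (diff closure).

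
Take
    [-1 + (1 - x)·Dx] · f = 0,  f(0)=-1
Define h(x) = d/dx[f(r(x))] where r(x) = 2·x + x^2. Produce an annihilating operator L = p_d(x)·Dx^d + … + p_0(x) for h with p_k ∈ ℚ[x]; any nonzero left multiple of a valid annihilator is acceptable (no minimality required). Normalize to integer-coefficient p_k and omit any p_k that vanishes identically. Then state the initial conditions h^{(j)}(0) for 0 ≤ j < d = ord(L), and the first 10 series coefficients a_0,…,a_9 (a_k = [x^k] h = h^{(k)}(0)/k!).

f: a_k = -1, -1, -1, -1, -1, -1, -1, -1, -1, -1, …
h₀=f(r): pull back L_f along r ⇒ L₀.
Derive L from L₀ (diff closure).
L = (5 + 6·x + 3·x^2) + (-1 + x + 3·x^2 + x^3)·Dx  (order 1).
h: a_k = -2, -10, -36, -116, -350, -1014, -2856, -7880, -21402, -57410, …
ICs: h(0) = -2.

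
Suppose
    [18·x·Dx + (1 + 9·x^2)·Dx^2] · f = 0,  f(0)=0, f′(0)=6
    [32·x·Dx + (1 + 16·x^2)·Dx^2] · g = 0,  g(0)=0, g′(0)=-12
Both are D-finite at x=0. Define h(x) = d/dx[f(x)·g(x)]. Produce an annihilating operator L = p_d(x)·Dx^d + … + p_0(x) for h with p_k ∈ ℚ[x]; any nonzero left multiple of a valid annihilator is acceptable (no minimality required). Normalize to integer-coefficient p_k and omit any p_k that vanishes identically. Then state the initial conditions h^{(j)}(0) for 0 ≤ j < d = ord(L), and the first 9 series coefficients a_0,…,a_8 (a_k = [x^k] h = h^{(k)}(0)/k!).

f: a_k = 0, 6, 0, -18, 0, 486/5, 0, -4374/7, 0, …
g: a_k = 0, -12, 0, 64, 0, -3072/5, 0, 49152/7, 0, …
Product ⇒ symmetric product L₀, ord ≤ 4.
Derive L from L₀ (diff closure).
L = (-3456·x - 144000·x^3 - 1327104·x^5 + 4147200·x^7 + 71663616·x^9) + (-100 - 11532·x^2 - 259200·x^4 - 1161216·x^6 + 14515200·x^8 + 107495424·x^10)·Dx + (-200·x - 7880·x^3 - 86400·x^5 + 194112·x^7 + 8294400·x^9 + 35831808·x^11)·Dx^2 + (-1 - 50·x^2 - 769·x^4 + 110736·x^8 + 1036800·x^10 + 2985984·x^12)·Dx^3  (order 3).
h: a_k = 0, -144, 0, 2400, 0, -180144/5, 0, 3746880/7, 0, …
ICs: h(0) = 0, h′(0) = -144, h′′(0) = 0.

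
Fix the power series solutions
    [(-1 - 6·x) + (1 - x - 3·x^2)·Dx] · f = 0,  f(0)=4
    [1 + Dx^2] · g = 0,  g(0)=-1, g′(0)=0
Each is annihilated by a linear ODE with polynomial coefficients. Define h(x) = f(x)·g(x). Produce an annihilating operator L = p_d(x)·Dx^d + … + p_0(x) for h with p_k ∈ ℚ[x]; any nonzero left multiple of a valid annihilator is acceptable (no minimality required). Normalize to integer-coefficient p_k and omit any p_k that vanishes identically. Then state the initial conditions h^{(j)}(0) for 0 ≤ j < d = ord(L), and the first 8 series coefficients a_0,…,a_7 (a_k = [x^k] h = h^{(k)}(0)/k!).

L = (5 + x + 3·x^2) + (2 + 12·x)·Dx + (-1 + x + 3·x^2)·Dx^2  (order 2).
h: a_k = -4, -4, -14, -26, -409/6, -877/6, -63119/180, -142049/180, …
ICs: h(0) = -4, h′(0) = -4.

f: a_k = 4, 4, 16, 28, 76, 160, 388, 868, …
g: a_k = -1, 0, 1/2, 0, -1/24, 0, 1/720, 0, …
h₀=f·g: eliminate ⇒ L₀, order ≤ 1·2.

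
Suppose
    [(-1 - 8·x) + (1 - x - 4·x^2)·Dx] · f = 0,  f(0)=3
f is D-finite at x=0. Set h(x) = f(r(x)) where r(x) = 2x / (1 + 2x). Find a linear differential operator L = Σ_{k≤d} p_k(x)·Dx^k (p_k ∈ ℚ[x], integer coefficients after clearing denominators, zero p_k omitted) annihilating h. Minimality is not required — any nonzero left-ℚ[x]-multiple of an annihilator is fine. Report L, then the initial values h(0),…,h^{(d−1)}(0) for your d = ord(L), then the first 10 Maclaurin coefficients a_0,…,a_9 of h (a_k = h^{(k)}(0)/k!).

f: a_k = 3, 3, 15, 27, 87, 195, 543, 1323, 3495, 8787, …
f∘r: x↦r, Dx↦Dx/r' in L_f ⇒ L₀.
L = (2 + 36·x) + (-1 - 4·x + 12·x^2 + 32·x^3)·Dx  (order 1).
h: a_k = 3, 6, 48, 0, 768, -1536, 15360, -55296, 356352, -1597440, …
ICs: h(0) = 3.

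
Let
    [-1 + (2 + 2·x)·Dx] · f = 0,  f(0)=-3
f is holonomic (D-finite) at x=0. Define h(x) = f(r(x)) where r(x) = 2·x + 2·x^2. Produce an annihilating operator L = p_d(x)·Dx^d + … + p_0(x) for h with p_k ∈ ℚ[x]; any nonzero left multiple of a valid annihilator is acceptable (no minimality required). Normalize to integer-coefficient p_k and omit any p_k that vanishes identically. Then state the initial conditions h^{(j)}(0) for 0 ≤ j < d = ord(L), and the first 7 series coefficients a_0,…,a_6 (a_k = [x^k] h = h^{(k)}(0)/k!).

f: a_k = -3, -3/2, 3/8, -3/16, 15/128, -21/256, 63/1024, …
Change of var in L_f (x↦r) gives L₀.
L = (-1 - 2·x) + (1 + 2·x + 2·x^2)·Dx  (order 1).
h: a_k = -3, -3, -3/2, 3/2, -9/8, 3/8, 9/16, …
ICs: h(0) = -3.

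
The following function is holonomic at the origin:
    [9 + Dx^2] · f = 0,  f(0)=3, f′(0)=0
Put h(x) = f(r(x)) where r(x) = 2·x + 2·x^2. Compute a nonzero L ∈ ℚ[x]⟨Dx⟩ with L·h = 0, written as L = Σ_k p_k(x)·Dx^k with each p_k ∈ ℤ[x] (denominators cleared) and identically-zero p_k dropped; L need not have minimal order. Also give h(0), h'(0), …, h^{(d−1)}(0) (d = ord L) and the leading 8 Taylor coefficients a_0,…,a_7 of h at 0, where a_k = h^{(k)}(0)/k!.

f: a_k = 3, 0, -27/2, 0, 81/8, 0, -243/80, 0, …
Substitute x→r, Dx→(1/r')Dx; clear ⇒ L₀.
L = (36 + 216·x + 432·x^2 + 288·x^3) - 2·Dx + (1 + 2·x)·Dx^2  (order 2).
h: a_k = 3, 0, -54, -108, 108, 648, 3888/5, -2592/5, …
ICs: h(0) = 3, h′(0) = 0.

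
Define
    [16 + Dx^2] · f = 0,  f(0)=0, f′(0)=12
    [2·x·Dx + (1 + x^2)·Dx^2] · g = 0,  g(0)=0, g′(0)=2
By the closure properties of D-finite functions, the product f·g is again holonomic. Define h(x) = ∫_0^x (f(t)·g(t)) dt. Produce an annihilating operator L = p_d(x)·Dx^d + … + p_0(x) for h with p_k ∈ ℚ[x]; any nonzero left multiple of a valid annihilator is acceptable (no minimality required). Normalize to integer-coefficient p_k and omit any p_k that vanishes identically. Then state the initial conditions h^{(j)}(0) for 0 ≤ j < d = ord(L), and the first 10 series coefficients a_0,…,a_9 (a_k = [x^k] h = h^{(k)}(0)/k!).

L = (5440 + 19136·x^2 + 25856·x^4 + 16384·x^6 + 4096·x^8)·Dx + (1152·x + 3200·x^3 + 3072·x^5 + 1024·x^7)·Dx^2 + (612 + 2252·x^2 + 3168·x^4 + 2048·x^6 + 512·x^8)·Dx^3 + (72·x + 200·x^3 + 192·x^5 + 64·x^7)·Dx^4 + (17 + 66·x^2 + 97·x^4 + 64·x^6 + 16·x^8)·Dx^5  (order 5).
h: a_k = 0, 0, 0, 8, 0, -72/5, 0, 232/21, 0, -88/15, …
ICs: h(0) = 0, h′(0) = 0, h′′(0) = 0, h′′′(0) = 48, h′′′′(0) = 0.

f: a_k = 0, 12, 0, -32, 0, 128/5, 0, -1024/105, 0, 2048/945, …
g: a_k = 0, 2, 0, -2/3, 0, 2/5, 0, -2/7, 0, 2/9, …
Product ⇒ symmetric product L₀, ord ≤ 4.
h=∫₀ˣh₀: take L = L₀·Dx.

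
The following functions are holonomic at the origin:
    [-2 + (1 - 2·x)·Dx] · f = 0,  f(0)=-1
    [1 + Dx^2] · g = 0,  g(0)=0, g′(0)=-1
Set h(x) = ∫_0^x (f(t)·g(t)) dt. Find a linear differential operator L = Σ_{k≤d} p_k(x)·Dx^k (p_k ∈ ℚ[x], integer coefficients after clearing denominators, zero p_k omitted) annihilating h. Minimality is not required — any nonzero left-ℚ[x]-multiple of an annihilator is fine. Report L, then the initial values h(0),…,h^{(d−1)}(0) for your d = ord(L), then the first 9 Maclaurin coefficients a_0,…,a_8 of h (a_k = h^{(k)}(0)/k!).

L = (-1 + 2·x)·Dx + 4·Dx^2 + (-1 + 2·x)·Dx^3  (order 3).
h: a_k = 0, 0, 1/2, 2/3, 23/24, 23/15, 1841/720, 263/60, 309287/40320, …
ICs: h(0) = 0, h′(0) = 0, h′′(0) = 1.

f: a_k = -1, -2, -4, -8, -16, -32, -64, -128, -256, …
g: a_k = 0, -1, 0, 1/6, 0, -1/120, 0, 1/5040, 0, …
Product ⇒ symmetric product L₀, ord ≤ 2.
Integrate: L := L₀·Dx.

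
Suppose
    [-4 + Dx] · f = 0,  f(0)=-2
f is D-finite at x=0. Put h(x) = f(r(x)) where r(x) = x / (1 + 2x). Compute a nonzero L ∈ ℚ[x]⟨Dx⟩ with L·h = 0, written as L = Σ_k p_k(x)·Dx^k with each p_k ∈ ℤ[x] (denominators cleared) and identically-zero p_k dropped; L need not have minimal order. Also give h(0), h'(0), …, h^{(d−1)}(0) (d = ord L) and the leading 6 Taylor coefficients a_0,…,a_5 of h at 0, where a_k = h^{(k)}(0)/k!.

f: a_k = -2, -8, -16, -64/3, -64/3, -256/15, …
L₀ from L_f via x↦r, Dx↦r'^{-1}Dx.
L = -4 + (1 + 4·x + 4·x^2)·Dx  (order 1).
h: a_k = -2, -8, 0, 32/3, -64/3, 128/5, …
ICs: h(0) = -2.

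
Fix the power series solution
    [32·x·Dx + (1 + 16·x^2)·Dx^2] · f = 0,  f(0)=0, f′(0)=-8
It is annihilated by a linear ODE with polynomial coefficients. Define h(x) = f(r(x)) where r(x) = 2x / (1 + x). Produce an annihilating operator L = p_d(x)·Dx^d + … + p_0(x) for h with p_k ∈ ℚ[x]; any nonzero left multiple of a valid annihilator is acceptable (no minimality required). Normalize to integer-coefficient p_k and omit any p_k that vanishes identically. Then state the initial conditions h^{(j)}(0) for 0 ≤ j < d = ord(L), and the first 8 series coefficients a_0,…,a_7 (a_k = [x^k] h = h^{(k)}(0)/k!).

f: a_k = 0, -8, 0, 128/3, 0, -2048/5, 0, 32768/7, …
f∘r: x↦r, Dx↦Dx/r' in L_f ⇒ L₀.
L = (2 + 130·x)·Dx + (1 + 2·x + 65·x^2)·Dx^2  (order 2).
h: a_k = 0, -16, 16, 976/3, -1008, -55376/5, 186416/3, 2853776/7, …
ICs: h(0) = 0, h′(0) = -16.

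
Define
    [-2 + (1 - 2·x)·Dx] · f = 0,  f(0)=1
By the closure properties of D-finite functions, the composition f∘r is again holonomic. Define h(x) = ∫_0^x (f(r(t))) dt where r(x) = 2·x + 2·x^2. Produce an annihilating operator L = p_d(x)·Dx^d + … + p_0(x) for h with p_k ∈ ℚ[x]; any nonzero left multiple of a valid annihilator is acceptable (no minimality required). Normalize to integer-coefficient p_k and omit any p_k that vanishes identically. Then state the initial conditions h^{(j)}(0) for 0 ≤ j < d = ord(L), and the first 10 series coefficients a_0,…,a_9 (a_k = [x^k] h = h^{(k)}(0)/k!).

f: a_k = 1, 2, 4, 8, 16, 32, 64, 128, 256, 512, …
L₀ from L_f via x↦r, Dx↦r'^{-1}Dx.
h=∫h₀ ⇒ L = L₀·Dx.
L = (4 + 8·x)·Dx + (-1 + 4·x + 4·x^2)·Dx^2  (order 2).
h: a_k = 0, 1, 2, 20/3, 24, 464/5, 1120/3, 10816/7, 6528, 252160/9, …
ICs: h(0) = 0, h′(0) = 1.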